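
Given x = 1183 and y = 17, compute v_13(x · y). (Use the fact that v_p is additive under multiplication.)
v_13(20111) = 2

v_p(x) = 2 (factor: 1183 = 13^2 · 7); v_p(y) = 0 (factor: 17 = 13^0 · 17). Additivity: v_p(xy) = v_p(x) + v_p(y) = 2 + 0 = 2. (Direct check: xy = 20111 = 13^2 · (119).)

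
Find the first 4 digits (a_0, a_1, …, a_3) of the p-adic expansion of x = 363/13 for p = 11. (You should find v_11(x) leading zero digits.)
(a_0, …, a_3) = (0, 0, 7, 7)

v_11(363/13) = 2, so a_0 = ... = a_1 = 0. Factor out: x = 11^2 · u with u = 3/13 a unit in ℤ_11. Expand u iteratively via a_{v+i} = u_i mod 11, u_{i+1} = (u_i − a_{v+i})/11:
  u_0 = 3/13;  a_2 = 7;  u_1 = (u_0 − 7)/11 = -8/13
  u_1 = -8/13;  a_3 = 7;  u_2 = (u_1 − 7)/11 = -9/13
Digits: (0, 0, 7, 7).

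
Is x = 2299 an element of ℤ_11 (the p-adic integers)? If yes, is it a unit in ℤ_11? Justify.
x ∈ ℤ_11 but not a unit; v_11(x) = 2 > 0

ℤ_11 = {x ∈ ℚ_11 : v_11(x) ≥ 0} and ℤ_11^× = {x ∈ ℤ_11 : v_11(x) = 0}. Here v_11(2299) = v_11(num) − v_11(den) = 2; compare against these criteria.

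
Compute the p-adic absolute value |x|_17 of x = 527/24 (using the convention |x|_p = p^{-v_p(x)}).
|527/24|_17 = 1/17

Step 1 — compute v_17(x) by factoring powers of 17 out of the numerator and denominator: v_17(527/24) = 1. Step 2 — apply |x|_p = p^{-v_p(x)} = 17^{-1} = 1/17.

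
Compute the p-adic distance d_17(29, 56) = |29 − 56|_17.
d_17(29, 56) = 1

Step 1 — x − y = 29 − 56 = -27. Step 2 — v_17(-27) = 0 (factor: -27 = −(17^0 · 27); the sign does not affect v_p). Step 3 — |x − y|_17 = 17^{0} = 1.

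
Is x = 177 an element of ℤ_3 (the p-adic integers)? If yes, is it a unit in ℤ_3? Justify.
x ∈ ℤ_3 but not a unit; v_3(x) = 1 > 0

ℤ_3 = {x ∈ ℚ_3 : v_3(x) ≥ 0} and ℤ_3^× = {x ∈ ℤ_3 : v_3(x) = 0}. Here v_3(177) = v_3(num) − v_3(den) = 1; compare against these criteria.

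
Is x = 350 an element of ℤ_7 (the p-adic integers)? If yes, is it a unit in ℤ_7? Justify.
x ∈ ℤ_7 but not a unit; v_7(x) = 1 > 0

ℤ_7 = {x ∈ ℚ_7 : v_7(x) ≥ 0} and ℤ_7^× = {x ∈ ℤ_7 : v_7(x) = 0}. Here v_7(350) = v_7(num) − v_7(den) = 1; compare against these criteria.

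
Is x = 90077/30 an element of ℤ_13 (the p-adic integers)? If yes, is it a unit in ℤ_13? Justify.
x ∈ ℤ_13 but not a unit; v_13(x) = 3 > 0

ℤ_13 = {x ∈ ℚ_13 : v_13(x) ≥ 0} and ℤ_13^× = {x ∈ ℤ_13 : v_13(x) = 0}. Here v_13(90077/30) = v_13(num) − v_13(den) = 3; compare against these criteria.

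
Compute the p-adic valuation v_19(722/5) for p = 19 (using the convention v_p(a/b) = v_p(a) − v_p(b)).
v_19(722/5) = 2

Factor powers of 19 from the numerator and denominator of the reduced fraction: 722 = 19^2 · 2 and 5 = 19^0 · 5. Apply v_p(a/b) = v_p(a) − v_p(b): v_19(722/5) = 2 − 0 = 2.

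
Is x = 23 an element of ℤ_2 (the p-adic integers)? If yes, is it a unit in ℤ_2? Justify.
x ∈ ℤ_2^× (unit); v_2(x) = 0

ℤ_2 = {x ∈ ℚ_2 : v_2(x) ≥ 0} and ℤ_2^× = {x ∈ ℤ_2 : v_2(x) = 0}. Here v_2(23) = v_2(num) − v_2(den) = 0; compare against these criteria.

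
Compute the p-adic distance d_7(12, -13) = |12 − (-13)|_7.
d_7(12, -13) = 1

Step 1 — x − y = 12 − (-13) = 25. Step 2 — v_7(25) = 0 (factor: 25 = (7^0 · 25); the sign does not affect v_p). Step 3 — |x − y|_7 = 7^{0} = 1.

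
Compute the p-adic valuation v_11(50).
v_11(50) = 0

v_11(n) is the largest exponent k such that 11^k divides n. Factor out: 50 = 11^0 · 50. (Sign doesn't affect v_p.) So v_11(50) = 0.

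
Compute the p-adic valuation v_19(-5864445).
v_19(-5864445) = 4

v_19(n) is the largest exponent k such that 19^k divides n. Factor out: -5864445 = -19^4 · 45. (Sign doesn't affect v_p.) So v_19(-5864445) = 4.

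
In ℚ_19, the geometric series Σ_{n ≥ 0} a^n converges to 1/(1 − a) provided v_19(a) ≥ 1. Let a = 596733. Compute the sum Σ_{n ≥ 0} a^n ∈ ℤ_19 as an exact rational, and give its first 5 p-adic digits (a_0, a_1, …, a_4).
Σ a^n = 1/(1 − a) = -1/596732;  first 5 digits = (1, 0, 0, 11, 4)

v_19(a) = 3 ≥ 1, so the series converges in ℤ_19 to 1/(1 − a) = 1/(1 − 596733) = -1/596732. Expand this rational in ℤ_19: compute digits iteratively via d_i = x_i mod 19, x_{i+1} = (x_i − d_i)/19. The first 5 digits are (1, 0, 0, 11, 4).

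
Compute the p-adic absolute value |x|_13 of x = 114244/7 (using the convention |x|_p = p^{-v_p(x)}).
|114244/7|_13 = 1/28561

Step 1 — compute v_13(x) by factoring powers of 13 out of the numerator and denominator: v_13(114244/7) = 4. Step 2 — apply |x|_p = p^{-v_p(x)} = 13^{-4} = 1/28561.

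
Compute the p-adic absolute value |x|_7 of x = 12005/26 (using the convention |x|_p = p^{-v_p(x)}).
|12005/26|_7 = 1/2401

Step 1 — compute v_7(x) by factoring powers of 7 out of the numerator and denominator: v_7(12005/26) = 4. Step 2 — apply |x|_p = p^{-v_p(x)} = 7^{-4} = 1/2401.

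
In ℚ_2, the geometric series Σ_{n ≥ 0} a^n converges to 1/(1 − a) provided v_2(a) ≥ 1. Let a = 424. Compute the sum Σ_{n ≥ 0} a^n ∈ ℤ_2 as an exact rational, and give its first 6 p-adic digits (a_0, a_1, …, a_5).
Σ a^n = 1/(1 − a) = -1/423;  first 6 digits = (1, 0, 0, 1, 0, 1)

v_2(a) = 3 ≥ 1, so the series converges in ℤ_2 to 1/(1 − a) = 1/(1 − 424) = -1/423. Expand this rational in ℤ_2: compute digits iteratively via d_i = x_i mod 2, x_{i+1} = (x_i − d_i)/2. The first 6 digits are (1, 0, 0, 1, 0, 1).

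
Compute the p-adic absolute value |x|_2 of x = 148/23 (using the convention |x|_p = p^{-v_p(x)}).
|148/23|_2 = 1/4

Step 1 — compute v_2(x) by factoring powers of 2 out of the numerator and denominator: v_2(148/23) = 2. Step 2 — apply |x|_p = p^{-v_p(x)} = 2^{-2} = 1/4.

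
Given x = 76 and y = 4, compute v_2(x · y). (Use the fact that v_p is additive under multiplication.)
v_2(304) = 4

v_p(x) = 2 (factor: 76 = 2^2 · 19); v_p(y) = 2 (factor: 4 = 2^2 · 1). Additivity: v_p(xy) = v_p(x) + v_p(y) = 2 + 2 = 4. (Direct check: xy = 304 = 2^4 · (19).)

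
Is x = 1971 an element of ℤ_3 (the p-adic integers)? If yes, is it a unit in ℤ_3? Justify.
x ∈ ℤ_3 but not a unit; v_3(x) = 3 > 0

ℤ_3 = {x ∈ ℚ_3 : v_3(x) ≥ 0} and ℤ_3^× = {x ∈ ℤ_3 : v_3(x) = 0}. Here v_3(1971) = v_3(num) − v_3(den) = 3; compare against these criteria.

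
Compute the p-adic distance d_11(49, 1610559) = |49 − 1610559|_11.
d_11(49, 1610559) = 1/161051

Step 1 — x − y = 49 − 1610559 = -1610510. Step 2 — v_11(-1610510) = 5 (factor: -1610510 = −(11^5 · 10); the sign does not affect v_p). Step 3 — |x − y|_11 = 11^{-5} = 1/161051.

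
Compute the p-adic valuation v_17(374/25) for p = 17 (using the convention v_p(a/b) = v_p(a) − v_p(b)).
v_17(374/25) = 1

Factor powers of 17 from the numerator and denominator of the reduced fraction: 374 = 17^1 · 22 and 25 = 17^0 · 25. Apply v_p(a/b) = v_p(a) − v_p(b): v_17(374/25) = 1 − 0 = 1.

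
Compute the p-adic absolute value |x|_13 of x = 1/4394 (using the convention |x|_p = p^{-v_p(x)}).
|1/4394|_13 = 2197

Step 1 — compute v_13(x) by factoring powers of 13 out of the numerator and denominator: v_13(1/4394) = -3. Step 2 — apply |x|_p = p^{-v_p(x)} = 13^{3} = 2197.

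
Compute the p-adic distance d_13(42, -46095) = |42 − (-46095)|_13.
d_13(42, -46095) = 1/2197

Step 1 — x − y = 42 − (-46095) = 46137. Step 2 — v_13(46137) = 3 (factor: 46137 = (13^3 · 21); the sign does not affect v_p). Step 3 — |x − y|_13 = 13^{-3} = 1/2197.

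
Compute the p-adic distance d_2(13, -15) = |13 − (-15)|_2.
d_2(13, -15) = 1/4

Step 1 — x − y = 13 − (-15) = 28. Step 2 — v_2(28) = 2 (factor: 28 = (2^2 · 7); the sign does not affect v_p). Step 3 — |x − y|_2 = 2^{-2} = 1/4.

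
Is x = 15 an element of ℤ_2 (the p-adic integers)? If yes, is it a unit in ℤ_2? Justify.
x ∈ ℤ_2^× (unit); v_2(x) = 0

ℤ_2 = {x ∈ ℚ_2 : v_2(x) ≥ 0} and ℤ_2^× = {x ∈ ℤ_2 : v_2(x) = 0}. Here v_2(15) = v_2(num) − v_2(den) = 0; compare against these criteria.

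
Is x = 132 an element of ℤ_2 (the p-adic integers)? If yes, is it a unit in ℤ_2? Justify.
x ∈ ℤ_2 but not a unit; v_2(x) = 2 > 0

ℤ_2 = {x ∈ ℚ_2 : v_2(x) ≥ 0} and ℤ_2^× = {x ∈ ℤ_2 : v_2(x) = 0}. Here v_2(132) = v_2(num) − v_2(den) = 2; compare against these criteria.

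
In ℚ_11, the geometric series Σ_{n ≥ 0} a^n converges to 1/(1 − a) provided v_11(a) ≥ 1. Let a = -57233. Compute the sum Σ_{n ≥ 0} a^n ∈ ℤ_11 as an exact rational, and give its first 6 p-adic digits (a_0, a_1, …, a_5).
Σ a^n = 1/(1 − a) = 1/57234;  first 6 digits = (1, 0, 0, 1, 7, 10)

v_11(a) = 3 ≥ 1, so the series converges in ℤ_11 to 1/(1 − a) = 1/(1 − (-57233)) = 1/57234. Expand this rational in ℤ_11: compute digits iteratively via d_i = x_i mod 11, x_{i+1} = (x_i − d_i)/11. The first 6 digits are (1, 0, 0, 1, 7, 10).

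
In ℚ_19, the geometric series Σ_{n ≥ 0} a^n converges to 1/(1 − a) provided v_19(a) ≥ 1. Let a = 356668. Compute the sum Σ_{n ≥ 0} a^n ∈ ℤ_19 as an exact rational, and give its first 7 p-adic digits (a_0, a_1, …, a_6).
Σ a^n = 1/(1 − a) = -1/356667;  first 7 digits = (1, 0, 0, 14, 2, 0, 6)

v_19(a) = 3 ≥ 1, so the series converges in ℤ_19 to 1/(1 − a) = 1/(1 − 356668) = -1/356667. Expand this rational in ℤ_19: compute digits iteratively via d_i = x_i mod 19, x_{i+1} = (x_i − d_i)/19. The first 7 digits are (1, 0, 0, 14, 2, 0, 6).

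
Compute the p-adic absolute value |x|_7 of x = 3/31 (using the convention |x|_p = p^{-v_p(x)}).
|3/31|_7 = 1

Step 1 — compute v_7(x) by factoring powers of 7 out of the numerator and denominator: v_7(3/31) = 0. Step 2 — apply |x|_p = p^{-v_p(x)} = 7^{0} = 1.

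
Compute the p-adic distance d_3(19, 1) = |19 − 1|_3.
d_3(19, 1) = 1/9

Step 1 — x − y = 19 − 1 = 18. Step 2 — v_3(18) = 2 (factor: 18 = (3^2 · 2); the sign does not affect v_p). Step 3 — |x − y|_3 = 3^{-2} = 1/9.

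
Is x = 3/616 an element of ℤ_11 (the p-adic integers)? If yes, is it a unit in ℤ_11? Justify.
x ∉ ℤ_11 (v_11(x) = -1 < 0)

ℤ_11 = {x ∈ ℚ_11 : v_11(x) ≥ 0} and ℤ_11^× = {x ∈ ℤ_11 : v_11(x) = 0}. Here v_11(3/616) = v_11(num) − v_11(den) = -1; compare against these criteria.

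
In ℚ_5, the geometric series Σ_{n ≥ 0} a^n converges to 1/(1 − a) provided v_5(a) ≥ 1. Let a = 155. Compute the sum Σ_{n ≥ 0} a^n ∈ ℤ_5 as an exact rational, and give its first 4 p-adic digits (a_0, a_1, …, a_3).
Σ a^n = 1/(1 − a) = -1/154;  first 4 digits = (1, 1, 2, 4)

v_5(a) = 1 ≥ 1, so the series converges in ℤ_5 to 1/(1 − a) = 1/(1 − 155) = -1/154. Expand this rational in ℤ_5: compute digits iteratively via d_i = x_i mod 5, x_{i+1} = (x_i − d_i)/5. The first 4 digits are (1, 1, 2, 4).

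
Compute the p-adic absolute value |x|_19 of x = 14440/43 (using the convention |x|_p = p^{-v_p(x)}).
|14440/43|_19 = 1/361

Step 1 — compute v_19(x) by factoring powers of 19 out of the numerator and denominator: v_19(14440/43) = 2. Step 2 — apply |x|_p = p^{-v_p(x)} = 19^{-2} = 1/361.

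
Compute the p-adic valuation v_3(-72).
v_3(-72) = 2

v_3(n) is the largest exponent k such that 3^k divides n. Factor out: -72 = -3^2 · 8. (Sign doesn't affect v_p.) So v_3(-72) = 2.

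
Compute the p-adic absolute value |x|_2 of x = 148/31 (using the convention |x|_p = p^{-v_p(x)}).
|148/31|_2 = 1/4

Step 1 — compute v_2(x) by factoring powers of 2 out of the numerator and denominator: v_2(148/31) = 2. Step 2 — apply |x|_p = p^{-v_p(x)} = 2^{-2} = 1/4.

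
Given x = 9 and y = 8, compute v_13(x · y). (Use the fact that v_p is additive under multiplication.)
v_13(72) = 0

v_p(x) = 0 (factor: 9 = 13^0 · 9); v_p(y) = 0 (factor: 8 = 13^0 · 8). Additivity: v_p(xy) = v_p(x) + v_p(y) = 0 + 0 = 0. (Direct check: xy = 72 = 13^0 · (72).)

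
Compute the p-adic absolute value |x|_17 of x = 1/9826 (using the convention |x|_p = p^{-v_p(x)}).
|1/9826|_17 = 4913

Step 1 — compute v_17(x) by factoring powers of 17 out of the numerator and denominator: v_17(1/9826) = -3. Step 2 — apply |x|_p = p^{-v_p(x)} = 17^{3} = 4913.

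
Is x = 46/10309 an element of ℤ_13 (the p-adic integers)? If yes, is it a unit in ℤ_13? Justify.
x ∉ ℤ_13 (v_13(x) = -2 < 0)

ℤ_13 = {x ∈ ℚ_13 : v_13(x) ≥ 0} and ℤ_13^× = {x ∈ ℤ_13 : v_13(x) = 0}. Here v_13(46/10309) = v_13(num) − v_13(den) = -2; compare against these criteria.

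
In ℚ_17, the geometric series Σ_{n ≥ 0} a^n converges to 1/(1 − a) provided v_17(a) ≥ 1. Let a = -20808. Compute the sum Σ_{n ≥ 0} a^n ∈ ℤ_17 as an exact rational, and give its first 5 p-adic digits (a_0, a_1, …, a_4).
Σ a^n = 1/(1 − a) = 1/20809;  first 5 digits = (1, 0, 13, 12, 15)

v_17(a) = 2 ≥ 1, so the series converges in ℤ_17 to 1/(1 − a) = 1/(1 − (-20808)) = 1/20809. Expand this rational in ℤ_17: compute digits iteratively via d_i = x_i mod 17, x_{i+1} = (x_i − d_i)/17. The first 5 digits are (1, 0, 13, 12, 15).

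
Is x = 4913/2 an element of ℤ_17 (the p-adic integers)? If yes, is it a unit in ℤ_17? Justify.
x ∈ ℤ_17 but not a unit; v_17(x) = 3 > 0

ℤ_17 = {x ∈ ℚ_17 : v_17(x) ≥ 0} and ℤ_17^× = {x ∈ ℤ_17 : v_17(x) = 0}. Here v_17(4913/2) = v_17(num) − v_17(den) = 3; compare against these criteria.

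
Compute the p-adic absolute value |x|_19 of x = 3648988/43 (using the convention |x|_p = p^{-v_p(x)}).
|3648988/43|_19 = 1/130321

Step 1 — compute v_19(x) by factoring powers of 19 out of the numerator and denominator: v_19(3648988/43) = 4. Step 2 — apply |x|_p = p^{-v_p(x)} = 19^{-4} = 1/130321.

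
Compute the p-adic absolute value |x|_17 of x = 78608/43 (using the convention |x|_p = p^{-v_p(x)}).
|78608/43|_17 = 1/4913

Step 1 — compute v_17(x) by factoring powers of 17 out of the numerator and denominator: v_17(78608/43) = 3. Step 2 — apply |x|_p = p^{-v_p(x)} = 17^{-3} = 1/4913.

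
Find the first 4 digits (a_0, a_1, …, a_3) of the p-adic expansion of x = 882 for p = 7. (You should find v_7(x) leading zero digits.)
(a_0, …, a_3) = (0, 0, 4, 2)

v_7(882) = 2, so a_0 = ... = a_1 = 0. Factor out: x = 7^2 · u with u = 18 a unit in ℤ_7. Expand u iteratively via a_{v+i} = u_i mod 7, u_{i+1} = (u_i − a_{v+i})/7:
  u_0 = 18;  a_2 = 4;  u_1 = (u_0 − 4)/7 = 2
  u_1 = 2;  a_3 = 2;  u_2 = (u_1 − 2)/7 = 0
Digits: (0, 0, 4, 2).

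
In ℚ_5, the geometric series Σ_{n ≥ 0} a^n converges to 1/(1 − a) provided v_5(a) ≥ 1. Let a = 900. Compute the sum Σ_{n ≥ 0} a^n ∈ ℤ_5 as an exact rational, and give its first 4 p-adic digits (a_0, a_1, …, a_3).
Σ a^n = 1/(1 − a) = -1/899;  first 4 digits = (1, 0, 1, 2)

v_5(a) = 2 ≥ 1, so the series converges in ℤ_5 to 1/(1 − a) = 1/(1 − 900) = -1/899. Expand this rational in ℤ_5: compute digits iteratively via d_i = x_i mod 5, x_{i+1} = (x_i − d_i)/5. The first 4 digits are (1, 0, 1, 2).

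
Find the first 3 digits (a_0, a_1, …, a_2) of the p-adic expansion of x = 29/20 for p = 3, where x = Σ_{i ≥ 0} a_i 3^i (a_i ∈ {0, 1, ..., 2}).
(a_0, …, a_2) = (1, 0, 2)

v_3(29/20) = 0 (numerator and denominator both coprime to 3), so x ∈ ℤ_3^×. Compute digits iteratively via a_i = x_i mod 3, x_{i+1} = (x_i − a_i)/3, with x_0 = x:
  x_0 = 29/20;  a_0 = 1;  x_1 = (x_0 − 1)/3 = 3/20
  x_1 = 3/20;  a_1 = 0;  x_2 = (x_1 − 0)/3 = 1/20
  x_2 = 1/20;  a_2 = 2;  x_3 = (x_2 − 2)/3 = -13/20
Digits: (1, 0, 2).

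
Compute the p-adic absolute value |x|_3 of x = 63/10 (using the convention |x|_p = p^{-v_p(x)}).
|63/10|_3 = 1/9

Step 1 — compute v_3(x) by factoring powers of 3 out of the numerator and denominator: v_3(63/10) = 2. Step 2 — apply |x|_p = p^{-v_p(x)} = 3^{-2} = 1/9.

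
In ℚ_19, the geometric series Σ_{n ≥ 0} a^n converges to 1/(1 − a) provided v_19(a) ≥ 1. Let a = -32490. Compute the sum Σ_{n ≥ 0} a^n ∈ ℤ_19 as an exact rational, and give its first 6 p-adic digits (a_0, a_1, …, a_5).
Σ a^n = 1/(1 − a) = 1/32491;  first 6 digits = (1, 0, 5, 14, 5, 8)

v_19(a) = 2 ≥ 1, so the series converges in ℤ_19 to 1/(1 − a) = 1/(1 − (-32490)) = 1/32491. Expand this rational in ℤ_19: compute digits iteratively via d_i = x_i mod 19, x_{i+1} = (x_i − d_i)/19. The first 6 digits are (1, 0, 5, 14, 5, 8).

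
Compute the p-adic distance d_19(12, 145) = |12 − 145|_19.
d_19(12, 145) = 1/19

Step 1 — x − y = 12 − 145 = -133. Step 2 — v_19(-133) = 1 (factor: -133 = −(19^1 · 7); the sign does not affect v_p). Step 3 — |x − y|_19 = 19^{-1} = 1/19.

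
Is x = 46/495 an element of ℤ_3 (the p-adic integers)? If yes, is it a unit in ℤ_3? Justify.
x ∉ ℤ_3 (v_3(x) = -2 < 0)

ℤ_3 = {x ∈ ℚ_3 : v_3(x) ≥ 0} and ℤ_3^× = {x ∈ ℤ_3 : v_3(x) = 0}. Here v_3(46/495) = v_3(num) − v_3(den) = -2; compare against these criteria.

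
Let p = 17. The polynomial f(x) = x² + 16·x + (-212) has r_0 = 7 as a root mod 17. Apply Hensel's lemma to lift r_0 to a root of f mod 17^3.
r_2 = 1078 (mod 4913)

Hensel: r_{i+1} = r_i − f(r_i)·(f′(r_i))^{-1} mod 17^{i+2}, f′(x) = 2x + 16. Iterate:
  r_0 = 7 (mod 17)
  r_1 = 211 (mod 289)
  r_2 = 1078 (mod 4913)
Final: r = 1078 satisfies f(r) ≡ 0 mod 17^3.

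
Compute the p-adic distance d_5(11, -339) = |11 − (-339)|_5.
d_5(11, -339) = 1/25

Step 1 — x − y = 11 − (-339) = 350. Step 2 — v_5(350) = 2 (factor: 350 = (5^2 · 14); the sign does not affect v_p). Step 3 — |x − y|_5 = 5^{-2} = 1/25.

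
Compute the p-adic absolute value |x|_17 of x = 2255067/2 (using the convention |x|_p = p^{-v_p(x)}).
|2255067/2|_17 = 1/83521

Step 1 — compute v_17(x) by factoring powers of 17 out of the numerator and denominator: v_17(2255067/2) = 4. Step 2 — apply |x|_p = p^{-v_p(x)} = 17^{-4} = 1/83521.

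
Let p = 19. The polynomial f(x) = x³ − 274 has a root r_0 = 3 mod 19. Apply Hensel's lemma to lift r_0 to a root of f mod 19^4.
r_3 = 47370 (mod 130321)

Hensel: r_{i+1} = r_i − f(r_i)/f′(r_i) mod 19^{i+2}, where f′(x) = 3x². Iterate:
  r_0 = 3 (mod 19)
  r_1 = 79 (mod 361)
  r_2 = 6216 (mod 6859)
  r_3 = 47370 (mod 130321)
Final: r = 47370 with f(r) ≡ 0 mod 19^4.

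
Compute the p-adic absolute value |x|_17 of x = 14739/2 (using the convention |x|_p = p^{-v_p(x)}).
|14739/2|_17 = 1/4913

Step 1 — compute v_17(x) by factoring powers of 17 out of the numerator and denominator: v_17(14739/2) = 3. Step 2 — apply |x|_p = p^{-v_p(x)} = 17^{-3} = 1/4913.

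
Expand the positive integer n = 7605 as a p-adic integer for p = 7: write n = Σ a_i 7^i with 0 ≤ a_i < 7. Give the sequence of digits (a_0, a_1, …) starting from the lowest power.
(a_0, a_1, …) = (3, 1, 1, 1, 3)

Repeated division by 7 gives the digits low-to-high: 7605 = 3 + 1·7^1 + 1·7^2 + 1·7^3 + 3·7^4. Digit sequence: (3, 1, 1, 1, 3).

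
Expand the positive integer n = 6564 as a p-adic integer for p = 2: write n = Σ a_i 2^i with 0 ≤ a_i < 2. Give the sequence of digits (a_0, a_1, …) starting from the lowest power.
(a_0, a_1, …) = (0, 0, 1, 0, 0, 1, 0, 1, 1, 0, 0, 1, 1)

Repeated division by 2 gives the digits low-to-high: 6564 = 1·2^2 + 1·2^5 + 1·2^7 + 1·2^8 + 1·2^11 + 1·2^12. Digit sequence: (0, 0, 1, 0, 0, 1, 0, 1, 1, 0, 0, 1, 1).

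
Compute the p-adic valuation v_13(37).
v_13(37) = 0

v_13(n) is the largest exponent k such that 13^k divides n. Factor out: 37 = 13^0 · 37. (Sign doesn't affect v_p.) So v_13(37) = 0.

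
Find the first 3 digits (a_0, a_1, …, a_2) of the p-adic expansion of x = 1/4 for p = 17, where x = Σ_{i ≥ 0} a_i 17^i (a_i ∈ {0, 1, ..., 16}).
(a_0, …, a_2) = (13, 12, 12)

v_17(1/4) = 0 (numerator and denominator both coprime to 17), so x ∈ ℤ_17^×. Compute digits iteratively via a_i = x_i mod 17, x_{i+1} = (x_i − a_i)/17, with x_0 = x:
  x_0 = 1/4;  a_0 = 13;  x_1 = (x_0 − 13)/17 = -3/4
  x_1 = -3/4;  a_1 = 12;  x_2 = (x_1 − 12)/17 = -3/4
  x_2 = -3/4;  a_2 = 12;  x_3 = (x_2 − 12)/17 = -3/4
Digits: (13, 12, 12).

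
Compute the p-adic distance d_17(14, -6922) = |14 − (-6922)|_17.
d_17(14, -6922) = 1/289

Step 1 — x − y = 14 − (-6922) = 6936. Step 2 — v_17(6936) = 2 (factor: 6936 = (17^2 · 24); the sign does not affect v_p). Step 3 — |x − y|_17 = 17^{-2} = 1/289.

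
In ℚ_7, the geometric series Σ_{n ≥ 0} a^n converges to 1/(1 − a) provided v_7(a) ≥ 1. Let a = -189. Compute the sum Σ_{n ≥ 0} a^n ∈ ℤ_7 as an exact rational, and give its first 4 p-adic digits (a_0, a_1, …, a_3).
Σ a^n = 1/(1 − a) = 1/190;  first 4 digits = (1, 1, 4, 6)

v_7(a) = 1 ≥ 1, so the series converges in ℤ_7 to 1/(1 − a) = 1/(1 − (-189)) = 1/190. Expand this rational in ℤ_7: compute digits iteratively via d_i = x_i mod 7, x_{i+1} = (x_i − d_i)/7. The first 4 digits are (1, 1, 4, 6).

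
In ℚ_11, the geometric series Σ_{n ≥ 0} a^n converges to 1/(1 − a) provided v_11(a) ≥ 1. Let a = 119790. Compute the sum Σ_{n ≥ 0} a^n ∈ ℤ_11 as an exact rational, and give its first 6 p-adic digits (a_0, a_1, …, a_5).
Σ a^n = 1/(1 − a) = -1/119789;  first 6 digits = (1, 0, 0, 2, 8, 0)

v_11(a) = 3 ≥ 1, so the series converges in ℤ_11 to 1/(1 − a) = 1/(1 − 119790) = -1/119789. Expand this rational in ℤ_11: compute digits iteratively via d_i = x_i mod 11, x_{i+1} = (x_i − d_i)/11. The first 6 digits are (1, 0, 0, 2, 8, 0).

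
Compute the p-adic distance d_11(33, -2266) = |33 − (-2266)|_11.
d_11(33, -2266) = 1/121

Step 1 — x − y = 33 − (-2266) = 2299. Step 2 — v_11(2299) = 2 (factor: 2299 = (11^2 · 19); the sign does not affect v_p). Step 3 — |x − y|_11 = 11^{-2} = 1/121.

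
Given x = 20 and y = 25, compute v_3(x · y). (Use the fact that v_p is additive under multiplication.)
v_3(500) = 0

v_p(x) = 0 (factor: 20 = 3^0 · 20); v_p(y) = 0 (factor: 25 = 3^0 · 25). Additivity: v_p(xy) = v_p(x) + v_p(y) = 0 + 0 = 0. (Direct check: xy = 500 = 3^0 · (500).)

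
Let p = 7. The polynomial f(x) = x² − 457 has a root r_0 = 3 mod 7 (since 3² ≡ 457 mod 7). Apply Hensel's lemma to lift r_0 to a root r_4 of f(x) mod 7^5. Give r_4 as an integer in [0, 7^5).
r_4 = 7444 (mod 16807)

Hensel's recurrence: r_{i+1} = r_i − f(r_i)·(f′(r_i))^{-1} mod 7^{i+2}, with f′(x) = 2x. Iterate:
  r_0 = 3 (mod 7)
  r_1 = 45 (mod 49)
  r_2 = 241 (mod 343)
  r_3 = 241 (mod 2401)
  r_4 = 7444 (mod 16807)
Final: r_4 = 7444, and one checks f(r_4) ≡ 0 mod 7^5.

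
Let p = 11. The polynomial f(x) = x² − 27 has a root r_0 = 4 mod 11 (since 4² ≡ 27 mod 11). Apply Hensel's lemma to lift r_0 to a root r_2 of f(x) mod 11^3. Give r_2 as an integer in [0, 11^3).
r_2 = 928 (mod 1331)

Hensel's recurrence: r_{i+1} = r_i − f(r_i)·(f′(r_i))^{-1} mod 11^{i+2}, with f′(x) = 2x. Iterate:
  r_0 = 4 (mod 11)
  r_1 = 81 (mod 121)
  r_2 = 928 (mod 1331)
Final: r_2 = 928, and one checks f(r_2) ≡ 0 mod 11^3.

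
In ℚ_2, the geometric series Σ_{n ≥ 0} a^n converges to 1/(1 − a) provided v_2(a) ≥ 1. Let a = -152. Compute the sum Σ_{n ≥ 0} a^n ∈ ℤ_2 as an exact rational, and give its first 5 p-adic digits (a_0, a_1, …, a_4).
Σ a^n = 1/(1 − a) = 1/153;  first 5 digits = (1, 0, 0, 1, 0)

v_2(a) = 3 ≥ 1, so the series converges in ℤ_2 to 1/(1 − a) = 1/(1 − (-152)) = 1/153. Expand this rational in ℤ_2: compute digits iteratively via d_i = x_i mod 2, x_{i+1} = (x_i − d_i)/2. The first 5 digits are (1, 0, 0, 1, 0).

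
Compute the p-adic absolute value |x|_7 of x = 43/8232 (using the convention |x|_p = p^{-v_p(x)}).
|43/8232|_7 = 343

Step 1 — compute v_7(x) by factoring powers of 7 out of the numerator and denominator: v_7(43/8232) = -3. Step 2 — apply |x|_p = p^{-v_p(x)} = 7^{3} = 343.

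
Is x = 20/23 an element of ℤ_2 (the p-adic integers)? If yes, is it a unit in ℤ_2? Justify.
x ∈ ℤ_2 but not a unit; v_2(x) = 2 > 0

ℤ_2 = {x ∈ ℚ_2 : v_2(x) ≥ 0} and ℤ_2^× = {x ∈ ℤ_2 : v_2(x) = 0}. Here v_2(20/23) = v_2(num) − v_2(den) = 2; compare against these criteria.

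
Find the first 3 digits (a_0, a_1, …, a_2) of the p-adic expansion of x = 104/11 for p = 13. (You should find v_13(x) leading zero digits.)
(a_0, …, a_2) = (0, 9, 10)

v_13(104/11) = 1, so a_0 = ... = a_0 = 0. Factor out: x = 13^1 · u with u = 8/11 a unit in ℤ_13. Expand u iteratively via a_{v+i} = u_i mod 13, u_{i+1} = (u_i − a_{v+i})/13:
  u_0 = 8/11;  a_1 = 9;  u_1 = (u_0 − 9)/13 = -7/11
  u_1 = -7/11;  a_2 = 10;  u_2 = (u_1 − 10)/13 = -9/11
Digits: (0, 9, 10).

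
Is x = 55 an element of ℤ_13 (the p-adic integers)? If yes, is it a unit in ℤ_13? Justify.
x ∈ ℤ_13^× (unit); v_13(x) = 0

ℤ_13 = {x ∈ ℚ_13 : v_13(x) ≥ 0} and ℤ_13^× = {x ∈ ℤ_13 : v_13(x) = 0}. Here v_13(55) = v_13(num) − v_13(den) = 0; compare against these criteria.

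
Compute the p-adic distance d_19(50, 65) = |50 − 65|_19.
d_19(50, 65) = 1

Step 1 — x − y = 50 − 65 = -15. Step 2 — v_19(-15) = 0 (factor: -15 = −(19^0 · 15); the sign does not affect v_p). Step 3 — |x − y|_19 = 19^{0} = 1.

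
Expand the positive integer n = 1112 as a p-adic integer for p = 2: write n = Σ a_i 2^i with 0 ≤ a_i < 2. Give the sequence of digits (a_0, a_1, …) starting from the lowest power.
(a_0, a_1, …) = (0, 0, 0, 1, 1, 0, 1, 0, 0, 0, 1)

Repeated division by 2 gives the digits low-to-high: 1112 = 1·2^3 + 1·2^4 + 1·2^6 + 1·2^10. Digit sequence: (0, 0, 0, 1, 1, 0, 1, 0, 0, 0, 1).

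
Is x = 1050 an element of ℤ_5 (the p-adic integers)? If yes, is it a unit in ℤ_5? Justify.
x ∈ ℤ_5 but not a unit; v_5(x) = 2 > 0

ℤ_5 = {x ∈ ℚ_5 : v_5(x) ≥ 0} and ℤ_5^× = {x ∈ ℤ_5 : v_5(x) = 0}. Here v_5(1050) = v_5(num) − v_5(den) = 2; compare against these criteria.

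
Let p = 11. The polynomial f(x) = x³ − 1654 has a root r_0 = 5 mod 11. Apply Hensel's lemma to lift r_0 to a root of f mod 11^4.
r_3 = 11038 (mod 14641)

Hensel: r_{i+1} = r_i − f(r_i)/f′(r_i) mod 11^{i+2}, where f′(x) = 3x². Iterate:
  r_0 = 5 (mod 11)
  r_1 = 27 (mod 121)
  r_2 = 390 (mod 1331)
  r_3 = 11038 (mod 14641)
Final: r = 11038 with f(r) ≡ 0 mod 11^4.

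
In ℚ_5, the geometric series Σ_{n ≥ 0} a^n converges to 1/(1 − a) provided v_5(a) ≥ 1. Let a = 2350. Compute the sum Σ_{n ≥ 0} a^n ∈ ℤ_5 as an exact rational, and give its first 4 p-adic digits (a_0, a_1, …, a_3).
Σ a^n = 1/(1 − a) = -1/2349;  first 4 digits = (1, 0, 4, 3)

v_5(a) = 2 ≥ 1, so the series converges in ℤ_5 to 1/(1 − a) = 1/(1 − 2350) = -1/2349. Expand this rational in ℤ_5: compute digits iteratively via d_i = x_i mod 5, x_{i+1} = (x_i − d_i)/5. The first 4 digits are (1, 0, 4, 3).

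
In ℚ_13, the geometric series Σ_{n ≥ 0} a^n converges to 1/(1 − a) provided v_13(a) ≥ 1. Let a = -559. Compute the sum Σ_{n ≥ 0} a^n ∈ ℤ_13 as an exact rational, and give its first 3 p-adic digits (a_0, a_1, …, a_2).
Σ a^n = 1/(1 − a) = 1/560;  first 3 digits = (1, 9, 12)

v_13(a) = 1 ≥ 1, so the series converges in ℤ_13 to 1/(1 − a) = 1/(1 − (-559)) = 1/560. Expand this rational in ℤ_13: compute digits iteratively via d_i = x_i mod 13, x_{i+1} = (x_i − d_i)/13. The first 3 digits are (1, 9, 12).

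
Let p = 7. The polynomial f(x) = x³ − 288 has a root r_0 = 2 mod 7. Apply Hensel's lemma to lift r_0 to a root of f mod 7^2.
r_1 = 9 (mod 49)

Hensel: r_{i+1} = r_i − f(r_i)/f′(r_i) mod 7^{i+2}, where f′(x) = 3x². Iterate:
  r_0 = 2 (mod 7)
  r_1 = 9 (mod 49)
Final: r = 9 with f(r) ≡ 0 mod 7^2.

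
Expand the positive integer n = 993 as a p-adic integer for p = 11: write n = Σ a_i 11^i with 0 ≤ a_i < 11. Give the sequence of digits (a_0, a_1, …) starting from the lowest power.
(a_0, a_1, …) = (3, 2, 8)

Repeated division by 11 gives the digits low-to-high: 993 = 3 + 2·11^1 + 8·11^2. Digit sequence: (3, 2, 8).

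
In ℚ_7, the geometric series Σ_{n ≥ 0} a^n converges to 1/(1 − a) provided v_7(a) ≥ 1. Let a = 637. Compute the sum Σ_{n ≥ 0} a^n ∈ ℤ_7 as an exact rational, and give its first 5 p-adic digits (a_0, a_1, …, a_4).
Σ a^n = 1/(1 − a) = -1/636;  first 5 digits = (1, 0, 6, 1, 1)

v_7(a) = 2 ≥ 1, so the series converges in ℤ_7 to 1/(1 − a) = 1/(1 − 637) = -1/636. Expand this rational in ℤ_7: compute digits iteratively via d_i = x_i mod 7, x_{i+1} = (x_i − d_i)/7. The first 5 digits are (1, 0, 6, 1, 1).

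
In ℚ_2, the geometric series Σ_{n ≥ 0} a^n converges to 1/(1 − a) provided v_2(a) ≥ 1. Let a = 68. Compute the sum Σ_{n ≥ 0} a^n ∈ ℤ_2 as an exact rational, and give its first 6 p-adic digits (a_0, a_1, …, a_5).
Σ a^n = 1/(1 − a) = -1/67;  first 6 digits = (1, 0, 1, 0, 1, 0)

v_2(a) = 2 ≥ 1, so the series converges in ℤ_2 to 1/(1 − a) = 1/(1 − 68) = -1/67. Expand this rational in ℤ_2: compute digits iteratively via d_i = x_i mod 2, x_{i+1} = (x_i − d_i)/2. The first 6 digits are (1, 0, 1, 0, 1, 0).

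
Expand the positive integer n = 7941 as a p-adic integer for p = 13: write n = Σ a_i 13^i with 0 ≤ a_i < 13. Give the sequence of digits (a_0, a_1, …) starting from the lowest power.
(a_0, a_1, …) = (11, 12, 7, 3)

Repeated division by 13 gives the digits low-to-high: 7941 = 11 + 12·13^1 + 7·13^2 + 3·13^3. Digit sequence: (11, 12, 7, 3).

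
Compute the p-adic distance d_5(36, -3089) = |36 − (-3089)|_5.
d_5(36, -3089) = 1/3125

Step 1 — x − y = 36 − (-3089) = 3125. Step 2 — v_5(3125) = 5 (factor: 3125 = (5^5 · 1); the sign does not affect v_p). Step 3 — |x − y|_5 = 5^{-5} = 1/3125.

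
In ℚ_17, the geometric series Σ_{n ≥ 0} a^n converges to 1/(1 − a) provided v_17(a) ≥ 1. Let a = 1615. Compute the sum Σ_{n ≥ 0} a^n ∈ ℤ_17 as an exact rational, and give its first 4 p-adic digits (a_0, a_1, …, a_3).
Σ a^n = 1/(1 − a) = -1/1614;  first 4 digits = (1, 10, 3, 1)

v_17(a) = 1 ≥ 1, so the series converges in ℤ_17 to 1/(1 − a) = 1/(1 − 1615) = -1/1614. Expand this rational in ℤ_17: compute digits iteratively via d_i = x_i mod 17, x_{i+1} = (x_i − d_i)/17. The first 4 digits are (1, 10, 3, 1).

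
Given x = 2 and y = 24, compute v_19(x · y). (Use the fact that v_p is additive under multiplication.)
v_19(48) = 0

v_p(x) = 0 (factor: 2 = 19^0 · 2); v_p(y) = 0 (factor: 24 = 19^0 · 24). Additivity: v_p(xy) = v_p(x) + v_p(y) = 0 + 0 = 0. (Direct check: xy = 48 = 19^0 · (48).)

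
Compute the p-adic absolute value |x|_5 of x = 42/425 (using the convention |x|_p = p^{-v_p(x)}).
|42/425|_5 = 25

Step 1 — compute v_5(x) by factoring powers of 5 out of the numerator and denominator: v_5(42/425) = -2. Step 2 — apply |x|_p = p^{-v_p(x)} = 5^{2} = 25.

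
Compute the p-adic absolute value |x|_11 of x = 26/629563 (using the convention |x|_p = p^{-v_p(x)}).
|26/629563|_11 = 14641

Step 1 — compute v_11(x) by factoring powers of 11 out of the numerator and denominator: v_11(26/629563) = -4. Step 2 — apply |x|_p = p^{-v_p(x)} = 11^{4} = 14641.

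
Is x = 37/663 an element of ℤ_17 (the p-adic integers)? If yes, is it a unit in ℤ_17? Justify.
x ∉ ℤ_17 (v_17(x) = -1 < 0)

ℤ_17 = {x ∈ ℚ_17 : v_17(x) ≥ 0} and ℤ_17^× = {x ∈ ℤ_17 : v_17(x) = 0}. Here v_17(37/663) = v_17(num) − v_17(den) = -1; compare against these criteria.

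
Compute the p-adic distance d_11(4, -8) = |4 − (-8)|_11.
d_11(4, -8) = 1

Step 1 — x − y = 4 − (-8) = 12. Step 2 — v_11(12) = 0 (factor: 12 = (11^0 · 12); the sign does not affect v_p). Step 3 — |x − y|_11 = 11^{0} = 1.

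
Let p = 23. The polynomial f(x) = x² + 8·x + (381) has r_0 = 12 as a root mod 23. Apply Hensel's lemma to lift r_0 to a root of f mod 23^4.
r_3 = 15813 (mod 279841)

Hensel: r_{i+1} = r_i − f(r_i)·(f′(r_i))^{-1} mod 23^{i+2}, f′(x) = 2x + 8. Iterate:
  r_0 = 12 (mod 23)
  r_1 = 472 (mod 529)
  r_2 = 3646 (mod 12167)
  r_3 = 15813 (mod 279841)
Final: r = 15813 satisfies f(r) ≡ 0 mod 23^4.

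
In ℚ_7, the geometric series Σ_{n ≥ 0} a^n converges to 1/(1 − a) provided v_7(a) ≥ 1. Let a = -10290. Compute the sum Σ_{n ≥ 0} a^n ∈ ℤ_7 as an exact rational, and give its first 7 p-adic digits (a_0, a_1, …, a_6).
Σ a^n = 1/(1 − a) = 1/10291;  first 7 digits = (1, 0, 0, 5, 2, 6, 3)

v_7(a) = 3 ≥ 1, so the series converges in ℤ_7 to 1/(1 − a) = 1/(1 − (-10290)) = 1/10291. Expand this rational in ℤ_7: compute digits iteratively via d_i = x_i mod 7, x_{i+1} = (x_i − d_i)/7. The first 7 digits are (1, 0, 0, 5, 2, 6, 3).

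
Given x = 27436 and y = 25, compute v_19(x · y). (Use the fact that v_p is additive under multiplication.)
v_19(685900) = 3

v_p(x) = 3 (factor: 27436 = 19^3 · 4); v_p(y) = 0 (factor: 25 = 19^0 · 25). Additivity: v_p(xy) = v_p(x) + v_p(y) = 3 + 0 = 3. (Direct check: xy = 685900 = 19^3 · (100).)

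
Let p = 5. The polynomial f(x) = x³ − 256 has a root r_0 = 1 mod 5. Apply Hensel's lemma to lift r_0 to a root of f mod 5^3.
r_2 = 111 (mod 125)

Hensel: r_{i+1} = r_i − f(r_i)/f′(r_i) mod 5^{i+2}, where f′(x) = 3x². Iterate:
  r_0 = 1 (mod 5)
  r_1 = 11 (mod 25)
  r_2 = 111 (mod 125)
Final: r = 111 with f(r) ≡ 0 mod 5^3.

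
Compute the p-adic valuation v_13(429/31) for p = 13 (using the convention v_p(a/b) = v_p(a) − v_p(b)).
v_13(429/31) = 1

Factor powers of 13 from the numerator and denominator of the reduced fraction: 429 = 13^1 · 33 and 31 = 13^0 · 31. Apply v_p(a/b) = v_p(a) − v_p(b): v_13(429/31) = 1 − 0 = 1.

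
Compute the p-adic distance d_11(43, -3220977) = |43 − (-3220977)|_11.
d_11(43, -3220977) = 1/161051

Step 1 — x − y = 43 − (-3220977) = 3221020. Step 2 — v_11(3221020) = 5 (factor: 3221020 = (11^5 · 20); the sign does not affect v_p). Step 3 — |x − y|_11 = 11^{-5} = 1/161051.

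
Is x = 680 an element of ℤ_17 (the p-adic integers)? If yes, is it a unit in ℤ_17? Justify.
x ∈ ℤ_17 but not a unit; v_17(x) = 1 > 0

ℤ_17 = {x ∈ ℚ_17 : v_17(x) ≥ 0} and ℤ_17^× = {x ∈ ℤ_17 : v_17(x) = 0}. Here v_17(680) = v_17(num) − v_17(den) = 1; compare against these criteria.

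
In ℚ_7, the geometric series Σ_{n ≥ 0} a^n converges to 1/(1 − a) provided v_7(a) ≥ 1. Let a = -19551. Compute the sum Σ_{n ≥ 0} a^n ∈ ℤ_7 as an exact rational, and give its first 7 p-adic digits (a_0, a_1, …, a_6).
Σ a^n = 1/(1 − a) = 1/19552;  first 7 digits = (1, 0, 0, 6, 5, 5, 0)

v_7(a) = 3 ≥ 1, so the series converges in ℤ_7 to 1/(1 − a) = 1/(1 − (-19551)) = 1/19552. Expand this rational in ℤ_7: compute digits iteratively via d_i = x_i mod 7, x_{i+1} = (x_i − d_i)/7. The first 7 digits are (1, 0, 0, 6, 5, 5, 0).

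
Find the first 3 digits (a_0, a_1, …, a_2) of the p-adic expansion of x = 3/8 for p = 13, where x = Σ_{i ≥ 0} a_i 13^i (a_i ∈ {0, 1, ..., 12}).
(a_0, …, a_2) = (2, 8, 1)

v_13(3/8) = 0 (numerator and denominator both coprime to 13), so x ∈ ℤ_13^×. Compute digits iteratively via a_i = x_i mod 13, x_{i+1} = (x_i − a_i)/13, with x_0 = x:
  x_0 = 3/8;  a_0 = 2;  x_1 = (x_0 − 2)/13 = -1/8
  x_1 = -1/8;  a_1 = 8;  x_2 = (x_1 − 8)/13 = -5/8
  x_2 = -5/8;  a_2 = 1;  x_3 = (x_2 − 1)/13 = -1/8
Digits: (2, 8, 1).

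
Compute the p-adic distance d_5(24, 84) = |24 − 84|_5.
d_5(24, 84) = 1/5

Step 1 — x − y = 24 − 84 = -60. Step 2 — v_5(-60) = 1 (factor: -60 = −(5^1 · 12); the sign does not affect v_p). Step 3 — |x − y|_5 = 5^{-1} = 1/5.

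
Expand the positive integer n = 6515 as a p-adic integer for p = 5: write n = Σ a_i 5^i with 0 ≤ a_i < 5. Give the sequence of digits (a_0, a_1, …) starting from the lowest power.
(a_0, a_1, …) = (0, 3, 0, 2, 0, 2)

Repeated division by 5 gives the digits low-to-high: 6515 = 3·5^1 + 2·5^3 + 2·5^5. Digit sequence: (0, 3, 0, 2, 0, 2).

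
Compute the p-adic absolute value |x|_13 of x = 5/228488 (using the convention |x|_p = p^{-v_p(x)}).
|5/228488|_13 = 28561

Step 1 — compute v_13(x) by factoring powers of 13 out of the numerator and denominator: v_13(5/228488) = -4. Step 2 — apply |x|_p = p^{-v_p(x)} = 13^{4} = 28561.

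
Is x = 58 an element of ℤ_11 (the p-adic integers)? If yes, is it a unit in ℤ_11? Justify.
x ∈ ℤ_11^× (unit); v_11(x) = 0

ℤ_11 = {x ∈ ℚ_11 : v_11(x) ≥ 0} and ℤ_11^× = {x ∈ ℤ_11 : v_11(x) = 0}. Here v_11(58) = v_11(num) − v_11(den) = 0; compare against these criteria.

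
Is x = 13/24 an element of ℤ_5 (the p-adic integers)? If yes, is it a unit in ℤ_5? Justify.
x ∈ ℤ_5^× (unit); v_5(x) = 0

ℤ_5 = {x ∈ ℚ_5 : v_5(x) ≥ 0} and ℤ_5^× = {x ∈ ℤ_5 : v_5(x) = 0}. Here v_5(13/24) = v_5(num) − v_5(den) = 0; compare against these criteria.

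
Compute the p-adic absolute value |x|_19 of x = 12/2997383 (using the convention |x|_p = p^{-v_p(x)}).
|12/2997383|_19 = 130321

Step 1 — compute v_19(x) by factoring powers of 19 out of the numerator and denominator: v_19(12/2997383) = -4. Step 2 — apply |x|_p = p^{-v_p(x)} = 19^{4} = 130321.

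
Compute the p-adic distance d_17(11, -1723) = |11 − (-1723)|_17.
d_17(11, -1723) = 1/289

Step 1 — x − y = 11 − (-1723) = 1734. Step 2 — v_17(1734) = 2 (factor: 1734 = (17^2 · 6); the sign does not affect v_p). Step 3 — |x − y|_17 = 17^{-2} = 1/289.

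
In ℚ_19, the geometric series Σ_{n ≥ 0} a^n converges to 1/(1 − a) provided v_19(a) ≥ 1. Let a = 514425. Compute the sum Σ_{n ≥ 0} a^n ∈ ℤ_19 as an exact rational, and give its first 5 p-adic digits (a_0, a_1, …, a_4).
Σ a^n = 1/(1 − a) = -1/514424;  first 5 digits = (1, 0, 0, 18, 3)

v_19(a) = 3 ≥ 1, so the series converges in ℤ_19 to 1/(1 − a) = 1/(1 − 514425) = -1/514424. Expand this rational in ℤ_19: compute digits iteratively via d_i = x_i mod 19, x_{i+1} = (x_i − d_i)/19. The first 5 digits are (1, 0, 0, 18, 3).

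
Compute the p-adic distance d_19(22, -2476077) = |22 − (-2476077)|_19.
d_19(22, -2476077) = 1/2476099

Step 1 — x − y = 22 − (-2476077) = 2476099. Step 2 — v_19(2476099) = 5 (factor: 2476099 = (19^5 · 1); the sign does not affect v_p). Step 3 — |x − y|_19 = 19^{-5} = 1/2476099.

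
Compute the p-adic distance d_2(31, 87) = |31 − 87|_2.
d_2(31, 87) = 1/8

Step 1 — x − y = 31 − 87 = -56. Step 2 — v_2(-56) = 3 (factor: -56 = −(2^3 · 7); the sign does not affect v_p). Step 3 — |x − y|_2 = 2^{-3} = 1/8.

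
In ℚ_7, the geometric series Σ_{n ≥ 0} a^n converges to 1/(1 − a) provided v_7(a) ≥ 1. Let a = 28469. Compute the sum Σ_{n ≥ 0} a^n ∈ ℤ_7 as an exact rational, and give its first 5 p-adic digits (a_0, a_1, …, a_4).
Σ a^n = 1/(1 − a) = -1/28468;  first 5 digits = (1, 0, 0, 6, 4)

v_7(a) = 3 ≥ 1, so the series converges in ℤ_7 to 1/(1 − a) = 1/(1 − 28469) = -1/28468. Expand this rational in ℤ_7: compute digits iteratively via d_i = x_i mod 7, x_{i+1} = (x_i − d_i)/7. The first 5 digits are (1, 0, 0, 6, 4).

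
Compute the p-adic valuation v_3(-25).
v_3(-25) = 0

v_3(n) is the largest exponent k such that 3^k divides n. Factor out: -25 = -3^0 · 25. (Sign doesn't affect v_p.) So v_3(-25) = 0.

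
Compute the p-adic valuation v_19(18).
v_19(18) = 0

v_19(n) is the largest exponent k such that 19^k divides n. Factor out: 18 = 19^0 · 18. (Sign doesn't affect v_p.) So v_19(18) = 0.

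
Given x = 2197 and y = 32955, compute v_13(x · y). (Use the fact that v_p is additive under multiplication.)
v_13(72402135) = 6

v_p(x) = 3 (factor: 2197 = 13^3 · 1); v_p(y) = 3 (factor: 32955 = 13^3 · 15). Additivity: v_p(xy) = v_p(x) + v_p(y) = 3 + 3 = 6. (Direct check: xy = 72402135 = 13^6 · (15).)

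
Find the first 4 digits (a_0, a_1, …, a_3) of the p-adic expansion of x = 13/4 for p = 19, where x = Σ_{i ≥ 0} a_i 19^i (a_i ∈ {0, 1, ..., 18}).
(a_0, …, a_3) = (8, 14, 4, 14)

v_19(13/4) = 0 (numerator and denominator both coprime to 19), so x ∈ ℤ_19^×. Compute digits iteratively via a_i = x_i mod 19, x_{i+1} = (x_i − a_i)/19, with x_0 = x:
  x_0 = 13/4;  a_0 = 8;  x_1 = (x_0 − 8)/19 = -1/4
  x_1 = -1/4;  a_1 = 14;  x_2 = (x_1 − 14)/19 = -3/4
  x_2 = -3/4;  a_2 = 4;  x_3 = (x_2 − 4)/19 = -1/4
  x_3 = -1/4;  a_3 = 14;  x_4 = (x_3 − 14)/19 = -3/4
Digits: (8, 14, 4, 14).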